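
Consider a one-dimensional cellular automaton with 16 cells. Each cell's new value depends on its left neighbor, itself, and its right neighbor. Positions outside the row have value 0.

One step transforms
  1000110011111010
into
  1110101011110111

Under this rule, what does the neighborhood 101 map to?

1

At position 13 the neighborhood is 101; the next row has 1 there.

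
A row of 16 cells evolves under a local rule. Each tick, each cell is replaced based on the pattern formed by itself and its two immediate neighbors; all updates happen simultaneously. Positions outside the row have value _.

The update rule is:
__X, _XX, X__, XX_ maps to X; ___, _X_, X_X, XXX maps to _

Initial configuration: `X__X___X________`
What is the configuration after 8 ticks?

___X__X_X__X___X

_XX_X_X_X_______
XXX______X______
X_XX____X_X_____
__XXX__X___X____
_XX_XXX_X_X_X___
XXX_X_X______X__
X_X____X____X_X_
___X__X_X__X___X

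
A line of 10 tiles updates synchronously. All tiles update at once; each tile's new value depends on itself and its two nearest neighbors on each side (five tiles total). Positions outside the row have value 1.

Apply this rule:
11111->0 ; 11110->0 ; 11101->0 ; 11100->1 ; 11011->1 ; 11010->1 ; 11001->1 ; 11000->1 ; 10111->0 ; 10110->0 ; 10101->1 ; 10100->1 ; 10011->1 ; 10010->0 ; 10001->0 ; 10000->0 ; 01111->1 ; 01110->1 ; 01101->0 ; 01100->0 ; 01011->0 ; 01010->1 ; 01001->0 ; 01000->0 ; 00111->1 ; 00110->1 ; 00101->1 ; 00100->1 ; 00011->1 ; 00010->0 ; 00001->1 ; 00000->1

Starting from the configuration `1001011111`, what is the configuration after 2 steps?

1101001000
0011001001

0011001001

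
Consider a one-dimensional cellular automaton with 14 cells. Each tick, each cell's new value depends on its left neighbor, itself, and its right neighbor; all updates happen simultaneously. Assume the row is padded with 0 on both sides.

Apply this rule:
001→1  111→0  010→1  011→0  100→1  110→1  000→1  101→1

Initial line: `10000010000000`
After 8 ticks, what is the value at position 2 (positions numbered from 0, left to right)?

0

11111111111111
00000000000001
11111111111111  (repeats tick 1; period 2)
tick 8: 00000000000001
position 2 holds 0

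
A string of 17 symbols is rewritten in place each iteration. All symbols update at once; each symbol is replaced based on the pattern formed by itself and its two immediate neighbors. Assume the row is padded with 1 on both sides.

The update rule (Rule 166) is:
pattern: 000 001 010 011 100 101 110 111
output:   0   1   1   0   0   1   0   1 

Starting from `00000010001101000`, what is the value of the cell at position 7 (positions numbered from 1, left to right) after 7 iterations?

1

iteration 1: 00000110010011001
iteration 2: 00001000110100010
iteration 3: 00011001001100111
iteration 4: 00100011010001011
iteration 5: 01100100110011101
iteration 6: 10001101000101010
iteration 7: 00010011001111111
position 7 holds 1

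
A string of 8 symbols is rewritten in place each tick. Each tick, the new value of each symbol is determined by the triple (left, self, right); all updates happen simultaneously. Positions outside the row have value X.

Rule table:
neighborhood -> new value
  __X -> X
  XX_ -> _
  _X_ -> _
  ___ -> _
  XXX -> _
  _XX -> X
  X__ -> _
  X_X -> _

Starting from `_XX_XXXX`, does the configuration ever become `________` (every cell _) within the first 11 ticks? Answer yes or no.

no

_X__X___
___X___X
__X___XX
_X___XX_
____XX__
___XX__X
__XX__XX
_XX__XX_
_X__XX__
___XX__X  (repeats tick 6; period 4)
tick 11: __XX__XX
tick 11 is __XX__XX, still not uniform _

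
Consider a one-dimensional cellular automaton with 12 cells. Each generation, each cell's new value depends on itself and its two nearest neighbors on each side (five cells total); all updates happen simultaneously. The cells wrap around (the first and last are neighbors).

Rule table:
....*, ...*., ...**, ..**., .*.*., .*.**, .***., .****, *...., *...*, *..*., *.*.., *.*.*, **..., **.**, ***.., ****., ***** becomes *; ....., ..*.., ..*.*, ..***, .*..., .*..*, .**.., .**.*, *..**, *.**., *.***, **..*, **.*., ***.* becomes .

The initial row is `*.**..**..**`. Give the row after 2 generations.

**.***..***.

.*....*....*
**.***..***.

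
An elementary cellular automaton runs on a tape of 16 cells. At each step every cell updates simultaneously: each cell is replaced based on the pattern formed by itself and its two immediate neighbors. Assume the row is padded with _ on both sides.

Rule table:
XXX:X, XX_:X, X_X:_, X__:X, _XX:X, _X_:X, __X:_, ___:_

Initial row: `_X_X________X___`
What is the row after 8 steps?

step 1: _X_XX_______XX__
step 2: _X_XXX______XXX_
step 3: _X_XXXX_____XXXX
step 4: _X_XXXXX____XXXX
step 5: _X_XXXXXX___XXXX
step 6: _X_XXXXXXX__XXXX
step 7: _X_XXXXXXXX_XXXX
step 8: _X_XXXXXXXX_XXXX

_X_XXXXXXXX_XXXX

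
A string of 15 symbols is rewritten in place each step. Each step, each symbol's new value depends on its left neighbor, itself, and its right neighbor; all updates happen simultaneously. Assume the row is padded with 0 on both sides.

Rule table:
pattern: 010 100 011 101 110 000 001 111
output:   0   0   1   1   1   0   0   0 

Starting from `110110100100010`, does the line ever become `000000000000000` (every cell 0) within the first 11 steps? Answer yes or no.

111111000000000
100001000000000
000000000000000
all cells are 0 at step 3

yes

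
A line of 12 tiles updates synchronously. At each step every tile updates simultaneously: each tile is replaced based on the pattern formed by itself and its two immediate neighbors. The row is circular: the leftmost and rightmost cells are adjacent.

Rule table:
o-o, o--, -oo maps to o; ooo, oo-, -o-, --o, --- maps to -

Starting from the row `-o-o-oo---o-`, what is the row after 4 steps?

--o-o-o-o-o-

--o-oo-o---o
o--oo-o-o---
-o-o-o-o-o--
--o-o-o-o-o-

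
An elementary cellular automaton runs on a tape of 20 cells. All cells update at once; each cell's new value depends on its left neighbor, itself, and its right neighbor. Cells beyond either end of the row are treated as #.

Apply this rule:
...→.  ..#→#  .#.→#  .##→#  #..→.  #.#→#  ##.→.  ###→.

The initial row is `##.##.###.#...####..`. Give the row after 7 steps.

..##.##..##..##....#
.##.##..##..##....##
##.##..##..##....##.
..##..##..##....##.#
.##..##..##....##.##
##..##..##....##.##.
...##..##....##.##.#

...##..##....##.##.#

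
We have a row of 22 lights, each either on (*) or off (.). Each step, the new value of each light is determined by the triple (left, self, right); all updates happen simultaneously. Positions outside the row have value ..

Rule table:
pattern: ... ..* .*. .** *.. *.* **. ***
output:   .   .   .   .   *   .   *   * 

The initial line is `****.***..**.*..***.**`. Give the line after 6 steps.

......***..***..*..*..

.***..***..*..*..**..*
..***..***..*..*..**..
...***..***..*..*..**.
....***..***..*..*..**
.....***..***..*..*..*
......***..***..*..*..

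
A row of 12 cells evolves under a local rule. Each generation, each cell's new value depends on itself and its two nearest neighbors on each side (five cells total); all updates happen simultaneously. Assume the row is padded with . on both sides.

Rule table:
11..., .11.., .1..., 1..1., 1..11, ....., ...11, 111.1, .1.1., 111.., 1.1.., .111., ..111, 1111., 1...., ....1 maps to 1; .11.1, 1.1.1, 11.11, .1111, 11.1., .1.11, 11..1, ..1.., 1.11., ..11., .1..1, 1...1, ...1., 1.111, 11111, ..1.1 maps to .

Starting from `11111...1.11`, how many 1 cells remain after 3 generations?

1..111.....1
..11111111..
111.....1111
count of 1: 7

7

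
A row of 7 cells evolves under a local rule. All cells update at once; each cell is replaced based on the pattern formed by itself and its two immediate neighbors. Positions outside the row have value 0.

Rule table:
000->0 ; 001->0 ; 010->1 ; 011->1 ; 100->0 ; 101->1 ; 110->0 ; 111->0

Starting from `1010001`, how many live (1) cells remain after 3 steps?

2

step 1: 1110001
step 2: 1000001
step 3: 1000001
count of 1: 2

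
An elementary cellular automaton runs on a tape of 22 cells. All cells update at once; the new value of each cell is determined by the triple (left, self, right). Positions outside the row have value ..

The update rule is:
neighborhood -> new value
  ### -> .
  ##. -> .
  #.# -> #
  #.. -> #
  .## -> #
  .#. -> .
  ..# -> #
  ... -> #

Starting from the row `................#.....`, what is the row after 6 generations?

generation 1: ################.#####
generation 2: #...............##....
generation 3: .################.####
generation 4: ##...............##...
generation 5: #.################.###
generation 6: .##...............##..

.##...............##..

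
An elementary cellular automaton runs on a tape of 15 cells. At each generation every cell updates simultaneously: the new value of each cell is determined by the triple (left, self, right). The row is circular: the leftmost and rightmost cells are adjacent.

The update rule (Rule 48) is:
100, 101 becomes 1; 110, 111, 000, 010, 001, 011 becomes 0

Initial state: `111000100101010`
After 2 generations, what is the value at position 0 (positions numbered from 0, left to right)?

generation 1: 000100010010101
generation 2: 100010001001010
position 0 holds 1

1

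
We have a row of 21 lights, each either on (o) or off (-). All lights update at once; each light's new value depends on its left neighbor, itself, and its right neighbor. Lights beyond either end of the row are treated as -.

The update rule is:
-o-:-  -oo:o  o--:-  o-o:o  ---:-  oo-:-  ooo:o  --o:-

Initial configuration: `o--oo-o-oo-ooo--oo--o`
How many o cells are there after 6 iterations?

2

---o-o-oo-ooo---o----
----o-oo-ooo---------
-----oo-ooo----------
-----o-ooo-----------
------ooo------------
------oo-------------
count of o: 2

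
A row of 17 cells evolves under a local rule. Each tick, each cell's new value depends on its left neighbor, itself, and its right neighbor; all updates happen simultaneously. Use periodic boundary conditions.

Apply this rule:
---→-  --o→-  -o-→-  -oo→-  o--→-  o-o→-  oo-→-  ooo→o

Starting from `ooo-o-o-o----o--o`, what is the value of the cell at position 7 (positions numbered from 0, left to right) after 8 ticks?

oo---------------
-----------------
-----------------  (fixed point — unchanged through tick 8)
position 7 holds -

-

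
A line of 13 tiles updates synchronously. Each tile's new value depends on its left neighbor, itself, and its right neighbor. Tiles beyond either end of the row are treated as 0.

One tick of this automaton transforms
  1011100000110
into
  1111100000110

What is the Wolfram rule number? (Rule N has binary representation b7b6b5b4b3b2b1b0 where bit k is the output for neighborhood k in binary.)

236

position 3: 111 → 1  (bit 7 = 1)
position 4: 110 → 1  (bit 6 = 1)
position 1: 101 → 1  (bit 5 = 1)
position 5: 100 → 0  (bit 4 = 0)
position 2: 011 → 1  (bit 3 = 1)
position 0: 010 → 1  (bit 2 = 1)
position 9: 001 → 0  (bit 1 = 0)
position 6: 000 → 0  (bit 0 = 0)
bits b7..b0 = 11101100 = 236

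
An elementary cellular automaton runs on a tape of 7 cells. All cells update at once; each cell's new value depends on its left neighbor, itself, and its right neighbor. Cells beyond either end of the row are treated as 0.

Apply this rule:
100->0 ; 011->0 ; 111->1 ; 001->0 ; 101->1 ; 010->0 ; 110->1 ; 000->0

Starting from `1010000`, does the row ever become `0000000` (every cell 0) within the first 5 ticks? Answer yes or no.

0100000
0000000
all cells are 0 at tick 2

yes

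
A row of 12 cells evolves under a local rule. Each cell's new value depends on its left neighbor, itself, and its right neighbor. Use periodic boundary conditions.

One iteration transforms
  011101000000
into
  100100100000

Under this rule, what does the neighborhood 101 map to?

0

At position 4 the neighborhood is 101; the next row has 0 there.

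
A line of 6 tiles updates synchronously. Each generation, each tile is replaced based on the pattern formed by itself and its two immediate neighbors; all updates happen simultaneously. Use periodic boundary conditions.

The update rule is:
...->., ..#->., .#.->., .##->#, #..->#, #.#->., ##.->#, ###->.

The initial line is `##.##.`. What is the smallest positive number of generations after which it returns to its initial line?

1

##.##.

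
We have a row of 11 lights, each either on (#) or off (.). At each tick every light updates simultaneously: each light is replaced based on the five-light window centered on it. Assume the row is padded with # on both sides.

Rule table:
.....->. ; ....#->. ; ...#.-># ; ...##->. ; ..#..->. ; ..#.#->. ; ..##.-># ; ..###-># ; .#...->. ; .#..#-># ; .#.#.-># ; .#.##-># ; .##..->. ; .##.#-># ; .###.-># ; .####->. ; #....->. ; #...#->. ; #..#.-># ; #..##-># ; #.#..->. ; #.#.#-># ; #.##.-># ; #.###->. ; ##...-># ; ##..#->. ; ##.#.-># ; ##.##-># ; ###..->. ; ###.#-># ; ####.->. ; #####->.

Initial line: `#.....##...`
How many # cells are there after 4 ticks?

6

.#....#.#..
#....#.#.##
.#..#.###..
#.##.#.#..#
count of #: 6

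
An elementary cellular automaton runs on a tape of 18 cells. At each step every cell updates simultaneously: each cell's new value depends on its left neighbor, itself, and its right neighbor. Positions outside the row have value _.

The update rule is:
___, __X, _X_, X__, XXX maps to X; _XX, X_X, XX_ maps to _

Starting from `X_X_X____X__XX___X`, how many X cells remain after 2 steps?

X_X_XXXXXXXX__XXXX
X_X__XXXXXX_XX_XX_
count of X: 12

12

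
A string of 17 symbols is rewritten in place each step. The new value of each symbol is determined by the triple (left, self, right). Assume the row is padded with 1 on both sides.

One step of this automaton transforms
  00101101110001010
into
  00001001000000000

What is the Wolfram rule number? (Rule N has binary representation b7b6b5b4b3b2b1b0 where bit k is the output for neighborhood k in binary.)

position 8: 111 → 0  (bit 7 = 0)
position 5: 110 → 0  (bit 6 = 0)
position 3: 101 → 0  (bit 5 = 0)
position 0: 100 → 0  (bit 4 = 0)
position 4: 011 → 1  (bit 3 = 1)
position 2: 010 → 0  (bit 2 = 0)
position 1: 001 → 0  (bit 1 = 0)
position 11: 000 → 0  (bit 0 = 0)
bits b7..b0 = 00001000 = 8

8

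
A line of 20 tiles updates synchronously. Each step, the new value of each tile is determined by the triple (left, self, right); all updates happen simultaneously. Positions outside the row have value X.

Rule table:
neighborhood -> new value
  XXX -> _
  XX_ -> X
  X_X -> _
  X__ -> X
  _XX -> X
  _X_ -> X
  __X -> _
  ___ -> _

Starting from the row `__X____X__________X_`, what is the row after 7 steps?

X_X_XX_X_X_X_XX___X_

X_XX___XX_________X_
X_XXX__XXX________X_
X_X_XX_X_XX_______X_
X_X_XX_X_XXX______X_
X_X_XX_X_X_XX_____X_
X_X_XX_X_X_XXX____X_
X_X_XX_X_X_X_XX___X_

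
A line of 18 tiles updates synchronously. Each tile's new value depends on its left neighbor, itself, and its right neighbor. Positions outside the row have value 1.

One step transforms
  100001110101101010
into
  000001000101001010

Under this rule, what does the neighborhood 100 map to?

At position 1 the neighborhood is 100; the next row has 0 there.

0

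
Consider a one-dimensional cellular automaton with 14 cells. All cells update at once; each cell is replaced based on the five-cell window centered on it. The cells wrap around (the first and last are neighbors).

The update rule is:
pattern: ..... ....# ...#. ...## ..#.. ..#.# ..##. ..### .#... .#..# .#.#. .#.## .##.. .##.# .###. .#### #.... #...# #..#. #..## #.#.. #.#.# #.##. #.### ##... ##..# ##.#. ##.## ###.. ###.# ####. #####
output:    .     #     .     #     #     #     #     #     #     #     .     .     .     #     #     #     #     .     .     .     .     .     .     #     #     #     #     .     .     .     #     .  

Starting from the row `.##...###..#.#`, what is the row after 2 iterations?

.#.#.##.#...##

iteration 1: ...#.###.#.#..
iteration 2: .#.#.##.#...##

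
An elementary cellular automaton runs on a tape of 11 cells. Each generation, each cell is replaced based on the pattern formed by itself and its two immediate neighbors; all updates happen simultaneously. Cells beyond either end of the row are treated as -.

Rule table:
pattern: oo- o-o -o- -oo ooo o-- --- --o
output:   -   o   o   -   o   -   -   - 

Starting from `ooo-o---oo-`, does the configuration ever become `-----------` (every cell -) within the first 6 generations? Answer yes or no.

yes

generation 1: -o-oo------
generation 2: -oo--------
generation 3: -----------
all cells are - at generation 3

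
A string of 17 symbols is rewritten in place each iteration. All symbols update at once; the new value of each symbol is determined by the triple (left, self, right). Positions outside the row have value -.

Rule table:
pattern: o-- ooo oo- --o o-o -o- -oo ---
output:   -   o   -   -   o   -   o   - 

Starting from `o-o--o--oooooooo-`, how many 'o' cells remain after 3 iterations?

-o------ooooooo--
--------oooooo---
--------ooooo----
count of o: 5

5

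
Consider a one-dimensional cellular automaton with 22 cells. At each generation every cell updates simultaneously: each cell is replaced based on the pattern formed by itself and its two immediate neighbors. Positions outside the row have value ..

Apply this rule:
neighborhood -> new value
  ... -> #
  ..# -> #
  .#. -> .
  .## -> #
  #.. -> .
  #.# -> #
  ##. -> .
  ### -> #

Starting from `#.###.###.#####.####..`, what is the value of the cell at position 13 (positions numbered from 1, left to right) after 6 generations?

#

.###.###.#####.####..#
###.###.#####.####..#.
##.###.#####.####..#..
#.###.#####.####..#..#
.###.#####.####..#..#.
###.#####.####..#..#..
position 13 holds #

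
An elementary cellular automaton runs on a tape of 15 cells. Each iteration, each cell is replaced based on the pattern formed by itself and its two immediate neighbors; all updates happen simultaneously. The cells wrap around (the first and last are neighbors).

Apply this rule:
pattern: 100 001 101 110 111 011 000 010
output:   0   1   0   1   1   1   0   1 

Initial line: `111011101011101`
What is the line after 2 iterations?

111011101011101  (fixed point — unchanged through iteration 2)

111011101011101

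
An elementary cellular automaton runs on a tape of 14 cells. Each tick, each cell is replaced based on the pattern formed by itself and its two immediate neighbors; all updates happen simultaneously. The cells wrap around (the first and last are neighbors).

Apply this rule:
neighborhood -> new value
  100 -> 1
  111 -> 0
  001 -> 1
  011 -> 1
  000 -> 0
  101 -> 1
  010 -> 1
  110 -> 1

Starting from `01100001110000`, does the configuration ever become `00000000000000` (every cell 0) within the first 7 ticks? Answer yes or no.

11110011011000
10011111111101
11110000000111
00011000001100
00111100011110
01100110110011
11111111111111
tick 7 is 11111111111111, still not uniform 0

no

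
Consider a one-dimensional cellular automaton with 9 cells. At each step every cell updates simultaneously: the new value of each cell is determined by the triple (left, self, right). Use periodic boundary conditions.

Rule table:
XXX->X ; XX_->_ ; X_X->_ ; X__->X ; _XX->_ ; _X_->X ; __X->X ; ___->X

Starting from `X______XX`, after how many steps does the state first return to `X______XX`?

_XXXXXX_X
__XXXX__X
XX_XX_XXX
X______XX

4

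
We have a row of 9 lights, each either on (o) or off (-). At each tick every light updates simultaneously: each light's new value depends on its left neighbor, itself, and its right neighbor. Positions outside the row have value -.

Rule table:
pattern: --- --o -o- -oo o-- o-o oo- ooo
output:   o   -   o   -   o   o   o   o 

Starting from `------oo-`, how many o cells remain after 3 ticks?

tick 1: ooooo--oo
tick 2: -ooooo--o
tick 3: --ooooo-o
count of o: 6

6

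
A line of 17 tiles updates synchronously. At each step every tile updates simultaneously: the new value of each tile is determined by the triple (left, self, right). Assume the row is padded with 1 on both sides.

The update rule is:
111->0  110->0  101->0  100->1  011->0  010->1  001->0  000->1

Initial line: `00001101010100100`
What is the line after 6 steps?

01111100000000000

11100001010110110
00011101010000000
11000001011111110
00111101000000000
10000001111111110
01111100000000000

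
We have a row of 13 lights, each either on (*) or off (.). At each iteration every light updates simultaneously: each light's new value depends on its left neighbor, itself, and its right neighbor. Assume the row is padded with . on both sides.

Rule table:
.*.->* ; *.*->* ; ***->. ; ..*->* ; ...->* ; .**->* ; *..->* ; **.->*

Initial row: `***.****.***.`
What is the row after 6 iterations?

***.****.****

*.***..***.**
***.****.****
*.***..***..*
***.****.****  (repeats iteration 2; period 2)
iteration 6: ***.****.****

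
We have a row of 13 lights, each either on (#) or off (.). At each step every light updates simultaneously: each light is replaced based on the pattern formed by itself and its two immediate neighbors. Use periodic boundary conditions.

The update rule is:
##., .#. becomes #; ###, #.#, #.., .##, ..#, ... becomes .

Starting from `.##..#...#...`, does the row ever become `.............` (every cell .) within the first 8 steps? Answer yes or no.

step 1: ..#..#...#...
step 2: ..#..#...#...  (fixed point — unchanged through step 8)
step 8 is ..#..#...#..., still not uniform .

no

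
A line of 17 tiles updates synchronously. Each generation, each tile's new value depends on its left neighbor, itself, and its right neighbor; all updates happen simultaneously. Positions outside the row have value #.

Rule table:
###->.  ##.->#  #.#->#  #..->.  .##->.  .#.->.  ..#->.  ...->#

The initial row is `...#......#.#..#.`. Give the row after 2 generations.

#..#....#....##..

.#...####..#....#
#..#....#....##..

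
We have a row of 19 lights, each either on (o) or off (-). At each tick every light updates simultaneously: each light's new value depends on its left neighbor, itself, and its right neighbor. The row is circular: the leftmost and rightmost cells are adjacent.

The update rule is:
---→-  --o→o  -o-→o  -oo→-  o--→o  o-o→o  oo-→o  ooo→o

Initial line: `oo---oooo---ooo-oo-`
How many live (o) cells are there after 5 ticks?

-oo-o-oooo-o-ooo-oo
o-oooo-oooooo-ooo-o
oo-oooo-oooooo-ooo-
-oo-oooo-oooooo-ooo
o-oo-oooo-oooooo-oo
count of o: 15

15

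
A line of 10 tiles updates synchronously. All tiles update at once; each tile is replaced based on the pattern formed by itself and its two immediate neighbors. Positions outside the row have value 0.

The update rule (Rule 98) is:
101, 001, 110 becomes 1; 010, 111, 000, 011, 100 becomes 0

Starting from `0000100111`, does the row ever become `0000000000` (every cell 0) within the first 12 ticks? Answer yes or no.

0001001001
0010010010
0100100100
1001001000
0010010000
0100100000
1001000000
0010000000
0100000000
1000000000
0000000000
all cells are 0 at tick 11

yes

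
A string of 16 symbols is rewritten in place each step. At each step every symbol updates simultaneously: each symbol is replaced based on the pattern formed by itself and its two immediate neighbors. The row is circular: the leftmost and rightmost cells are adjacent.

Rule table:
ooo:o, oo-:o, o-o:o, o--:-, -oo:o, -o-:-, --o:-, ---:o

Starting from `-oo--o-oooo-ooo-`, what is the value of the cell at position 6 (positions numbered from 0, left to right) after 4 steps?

-oo---ooooooooo-
-oo-o-ooooooooo-
-ooo-oooooooooo-
-oooooooooooooo-
position 6 holds o

o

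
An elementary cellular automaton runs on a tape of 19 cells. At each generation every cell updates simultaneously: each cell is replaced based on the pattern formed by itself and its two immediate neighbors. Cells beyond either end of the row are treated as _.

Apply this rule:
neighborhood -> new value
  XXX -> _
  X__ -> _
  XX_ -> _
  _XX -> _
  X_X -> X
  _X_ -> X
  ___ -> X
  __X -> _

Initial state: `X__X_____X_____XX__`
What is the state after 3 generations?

X__X_XXX_X_XXX____X
X__XX___XXX____XX_X
X_____X_____XX___XX

X_____X_____XX___XX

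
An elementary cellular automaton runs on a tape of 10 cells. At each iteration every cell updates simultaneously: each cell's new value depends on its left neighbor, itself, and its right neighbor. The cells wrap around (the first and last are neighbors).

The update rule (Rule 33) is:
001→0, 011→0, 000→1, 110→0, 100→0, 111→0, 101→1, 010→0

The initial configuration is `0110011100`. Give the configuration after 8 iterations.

0000000001
0111111100
0000000001  (repeats iteration 1; period 2)
iteration 8: 0111111100

0111111100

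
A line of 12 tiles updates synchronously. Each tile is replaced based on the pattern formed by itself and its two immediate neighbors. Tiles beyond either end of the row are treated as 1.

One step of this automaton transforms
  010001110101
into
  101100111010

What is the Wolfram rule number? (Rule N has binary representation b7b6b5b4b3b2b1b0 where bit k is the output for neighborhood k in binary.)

241

position 6: 111 → 1  (bit 7 = 1)
position 7: 110 → 1  (bit 6 = 1)
position 0: 101 → 1  (bit 5 = 1)
position 2: 100 → 1  (bit 4 = 1)
position 5: 011 → 0  (bit 3 = 0)
position 1: 010 → 0  (bit 2 = 0)
position 4: 001 → 0  (bit 1 = 0)
position 3: 000 → 1  (bit 0 = 1)
bits b7..b0 = 11110001 = 241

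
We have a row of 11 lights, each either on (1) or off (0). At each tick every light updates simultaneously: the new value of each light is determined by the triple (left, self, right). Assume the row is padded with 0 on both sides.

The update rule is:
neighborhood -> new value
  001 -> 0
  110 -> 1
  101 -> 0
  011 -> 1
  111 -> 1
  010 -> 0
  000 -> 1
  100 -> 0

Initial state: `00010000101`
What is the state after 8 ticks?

11010110111

tick 1: 11000110000
tick 2: 11010110111
tick 3: 11000110111
tick 4: 11010110111  (repeats tick 2; period 2)
tick 8: 11010110111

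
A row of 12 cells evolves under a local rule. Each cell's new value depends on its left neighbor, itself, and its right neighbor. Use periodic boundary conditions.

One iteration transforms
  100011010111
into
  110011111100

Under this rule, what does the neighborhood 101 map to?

At position 6 the neighborhood is 101; the next row has 1 there.

1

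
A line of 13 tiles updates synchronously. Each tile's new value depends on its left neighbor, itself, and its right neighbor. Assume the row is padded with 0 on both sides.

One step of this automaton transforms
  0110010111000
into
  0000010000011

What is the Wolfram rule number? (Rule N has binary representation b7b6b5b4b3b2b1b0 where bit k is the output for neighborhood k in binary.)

position 8: 111 → 0  (bit 7 = 0)
position 2: 110 → 0  (bit 6 = 0)
position 6: 101 → 0  (bit 5 = 0)
position 3: 100 → 0  (bit 4 = 0)
position 1: 011 → 0  (bit 3 = 0)
position 5: 010 → 1  (bit 2 = 1)
position 0: 001 → 0  (bit 1 = 0)
position 11: 000 → 1  (bit 0 = 1)
bits b7..b0 = 00000101 = 5

5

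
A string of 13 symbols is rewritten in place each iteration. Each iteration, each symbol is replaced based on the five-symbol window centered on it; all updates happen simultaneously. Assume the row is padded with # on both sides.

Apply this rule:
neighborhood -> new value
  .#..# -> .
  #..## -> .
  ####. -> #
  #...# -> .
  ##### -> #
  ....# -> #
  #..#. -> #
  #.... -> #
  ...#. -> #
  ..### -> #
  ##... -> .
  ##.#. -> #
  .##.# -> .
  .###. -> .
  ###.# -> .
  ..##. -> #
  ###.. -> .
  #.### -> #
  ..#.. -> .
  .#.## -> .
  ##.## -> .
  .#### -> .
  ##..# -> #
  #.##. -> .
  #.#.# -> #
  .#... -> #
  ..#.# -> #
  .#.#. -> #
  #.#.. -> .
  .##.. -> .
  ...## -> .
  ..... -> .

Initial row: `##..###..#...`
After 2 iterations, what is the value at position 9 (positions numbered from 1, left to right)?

.

iteration 1: #.#.#..##.#..
iteration 2: .###...#.#...
position 9 holds .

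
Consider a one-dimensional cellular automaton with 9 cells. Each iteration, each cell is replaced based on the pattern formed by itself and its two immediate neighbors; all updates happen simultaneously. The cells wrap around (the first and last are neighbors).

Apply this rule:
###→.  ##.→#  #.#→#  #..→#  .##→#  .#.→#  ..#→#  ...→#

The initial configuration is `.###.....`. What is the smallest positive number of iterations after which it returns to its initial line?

##.######
.###.....

2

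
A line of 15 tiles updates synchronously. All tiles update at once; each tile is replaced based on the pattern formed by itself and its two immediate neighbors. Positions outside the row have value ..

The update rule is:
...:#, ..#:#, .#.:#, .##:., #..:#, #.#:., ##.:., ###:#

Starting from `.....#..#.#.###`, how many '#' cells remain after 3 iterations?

11

iteration 1: #########.#..#.
iteration 2: .#######..#####
iteration 3: #.#####.##.###.
count of #: 11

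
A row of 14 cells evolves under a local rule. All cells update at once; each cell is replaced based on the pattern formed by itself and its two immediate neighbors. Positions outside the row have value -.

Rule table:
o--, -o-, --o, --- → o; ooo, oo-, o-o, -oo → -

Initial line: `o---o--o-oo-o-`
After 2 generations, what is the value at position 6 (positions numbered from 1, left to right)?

-

oooooooo----oo
--------oooo--
position 6 holds -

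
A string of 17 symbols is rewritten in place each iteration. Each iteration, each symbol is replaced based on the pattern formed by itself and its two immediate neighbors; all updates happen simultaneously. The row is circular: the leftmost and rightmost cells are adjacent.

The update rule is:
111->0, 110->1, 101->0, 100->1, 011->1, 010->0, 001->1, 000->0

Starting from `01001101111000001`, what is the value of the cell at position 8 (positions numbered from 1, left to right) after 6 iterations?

iteration 1: 00111101001100010
iteration 2: 01100100111110101
iteration 3: 01111011100010000
iteration 4: 11001010110101000
iteration 5: 11110000110000101
iteration 6: 00011001111001001
position 8 holds 1

1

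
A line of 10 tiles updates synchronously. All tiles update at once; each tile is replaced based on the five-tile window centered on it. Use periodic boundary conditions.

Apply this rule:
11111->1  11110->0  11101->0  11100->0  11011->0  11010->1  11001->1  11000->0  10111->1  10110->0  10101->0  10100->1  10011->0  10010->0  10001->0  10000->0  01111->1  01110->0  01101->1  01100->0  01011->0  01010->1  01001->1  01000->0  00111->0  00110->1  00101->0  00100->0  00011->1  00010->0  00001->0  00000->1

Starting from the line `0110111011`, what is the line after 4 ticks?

0011000000

tick 1: 0010100001
tick 2: 1001100000
tick 3: 0101000100
tick 4: 0011000000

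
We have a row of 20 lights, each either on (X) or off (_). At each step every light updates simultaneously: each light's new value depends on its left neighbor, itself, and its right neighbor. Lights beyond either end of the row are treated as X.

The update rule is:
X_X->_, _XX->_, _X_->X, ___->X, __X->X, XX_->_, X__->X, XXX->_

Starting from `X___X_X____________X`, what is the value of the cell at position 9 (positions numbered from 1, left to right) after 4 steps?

_

_XXXX_XXXXXXXXXXXXX_
____________________
XXXXXXXXXXXXXXXXXXXX
____________________
position 9 holds _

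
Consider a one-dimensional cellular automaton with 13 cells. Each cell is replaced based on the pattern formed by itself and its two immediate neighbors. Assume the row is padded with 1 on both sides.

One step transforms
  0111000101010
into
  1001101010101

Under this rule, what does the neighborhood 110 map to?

1

At position 3 the neighborhood is 110; the next row has 1 there.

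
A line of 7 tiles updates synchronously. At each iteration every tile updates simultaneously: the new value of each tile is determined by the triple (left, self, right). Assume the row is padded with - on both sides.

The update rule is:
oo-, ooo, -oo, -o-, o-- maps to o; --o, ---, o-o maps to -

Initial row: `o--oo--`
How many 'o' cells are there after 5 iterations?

6

oo-ooo-
oo-oooo
oo-oooo  (fixed point — unchanged through iteration 5)
count of o: 6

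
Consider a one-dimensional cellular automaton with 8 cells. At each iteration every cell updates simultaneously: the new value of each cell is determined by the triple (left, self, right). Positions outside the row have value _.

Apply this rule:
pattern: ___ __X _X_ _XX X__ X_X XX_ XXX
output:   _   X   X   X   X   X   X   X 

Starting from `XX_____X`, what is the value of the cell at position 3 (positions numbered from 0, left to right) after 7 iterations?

XXX___XX
XXXX_XXX
XXXXXXXX
XXXXXXXX  (fixed point — unchanged through iteration 7)
position 3 holds X

X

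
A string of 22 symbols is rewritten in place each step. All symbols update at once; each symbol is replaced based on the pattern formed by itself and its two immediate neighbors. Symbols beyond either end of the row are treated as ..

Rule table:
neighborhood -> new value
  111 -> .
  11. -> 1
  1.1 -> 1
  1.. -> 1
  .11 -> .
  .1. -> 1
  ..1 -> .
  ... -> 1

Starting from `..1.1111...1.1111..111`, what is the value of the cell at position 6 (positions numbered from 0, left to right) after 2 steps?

.

1.11...111.11...11...1
11.111...11.111..111.1
position 6 holds .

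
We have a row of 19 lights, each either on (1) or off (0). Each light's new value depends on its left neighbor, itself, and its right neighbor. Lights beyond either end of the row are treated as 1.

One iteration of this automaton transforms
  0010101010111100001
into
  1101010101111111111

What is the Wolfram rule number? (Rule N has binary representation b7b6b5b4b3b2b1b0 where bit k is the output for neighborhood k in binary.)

position 11: 111 → 1  (bit 7 = 1)
position 13: 110 → 1  (bit 6 = 1)
position 3: 101 → 1  (bit 5 = 1)
position 0: 100 → 1  (bit 4 = 1)
position 10: 011 → 1  (bit 3 = 1)
position 2: 010 → 0  (bit 2 = 0)
position 1: 001 → 1  (bit 1 = 1)
position 15: 000 → 1  (bit 0 = 1)
bits b7..b0 = 11111011 = 251

251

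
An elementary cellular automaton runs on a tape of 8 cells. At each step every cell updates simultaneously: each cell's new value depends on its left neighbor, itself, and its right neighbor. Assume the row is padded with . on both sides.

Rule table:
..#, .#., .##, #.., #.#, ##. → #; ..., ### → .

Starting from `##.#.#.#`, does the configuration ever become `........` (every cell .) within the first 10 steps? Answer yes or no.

step 1: ########
step 2: #......#
step 3: ##....##
step 4: ###..###
step 5: #.####.#
step 6: ###..###  (repeats step 4; period 2)
step 10: ###..###
step 10 is ###..###, still not uniform .

no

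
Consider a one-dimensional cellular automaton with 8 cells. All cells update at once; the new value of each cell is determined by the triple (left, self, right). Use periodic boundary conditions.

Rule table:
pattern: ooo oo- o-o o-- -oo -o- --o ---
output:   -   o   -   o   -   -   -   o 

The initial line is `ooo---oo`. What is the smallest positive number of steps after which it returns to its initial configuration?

8

step 1: --ooo---
step 2: o---oooo
step 3: ooo-----
step 4: --ooooo-
step 5: o-----oo
step 6: ooooo---
step 7: ----ooo-
step 8: ooo---oo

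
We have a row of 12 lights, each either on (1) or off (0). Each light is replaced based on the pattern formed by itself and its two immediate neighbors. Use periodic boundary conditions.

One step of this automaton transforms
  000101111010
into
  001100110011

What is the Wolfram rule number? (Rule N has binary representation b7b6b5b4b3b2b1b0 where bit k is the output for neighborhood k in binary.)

position 6: 111 → 1  (bit 7 = 1)
position 8: 110 → 0  (bit 6 = 0)
position 4: 101 → 0  (bit 5 = 0)
position 11: 100 → 1  (bit 4 = 1)
position 5: 011 → 0  (bit 3 = 0)
position 3: 010 → 1  (bit 2 = 1)
position 2: 001 → 1  (bit 1 = 1)
position 0: 000 → 0  (bit 0 = 0)
bits b7..b0 = 10010110 = 150

150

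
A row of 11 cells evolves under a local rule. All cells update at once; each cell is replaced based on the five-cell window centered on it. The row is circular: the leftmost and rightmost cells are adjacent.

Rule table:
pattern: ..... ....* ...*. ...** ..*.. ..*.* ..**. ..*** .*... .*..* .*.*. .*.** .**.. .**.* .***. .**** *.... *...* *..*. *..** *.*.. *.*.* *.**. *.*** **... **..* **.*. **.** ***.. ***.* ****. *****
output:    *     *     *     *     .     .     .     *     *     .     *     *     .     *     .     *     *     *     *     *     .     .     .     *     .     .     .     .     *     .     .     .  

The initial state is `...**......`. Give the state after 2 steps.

..*.****...

step 1: ***...*****
step 2: ..*.****...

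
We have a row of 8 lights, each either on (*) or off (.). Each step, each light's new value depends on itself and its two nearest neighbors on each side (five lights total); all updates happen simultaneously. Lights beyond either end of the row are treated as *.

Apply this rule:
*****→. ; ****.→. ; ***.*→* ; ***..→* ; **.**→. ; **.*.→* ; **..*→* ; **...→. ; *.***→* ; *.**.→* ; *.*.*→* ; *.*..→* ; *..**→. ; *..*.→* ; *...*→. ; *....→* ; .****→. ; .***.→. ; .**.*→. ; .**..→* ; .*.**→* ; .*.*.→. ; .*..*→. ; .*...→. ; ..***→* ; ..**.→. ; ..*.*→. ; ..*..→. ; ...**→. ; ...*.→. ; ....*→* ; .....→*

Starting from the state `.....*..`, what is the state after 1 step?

.***....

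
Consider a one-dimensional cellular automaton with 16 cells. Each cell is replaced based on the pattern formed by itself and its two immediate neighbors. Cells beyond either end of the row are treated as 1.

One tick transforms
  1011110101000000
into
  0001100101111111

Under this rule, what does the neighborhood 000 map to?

At position 11 the neighborhood is 000; the next row has 1 there.

1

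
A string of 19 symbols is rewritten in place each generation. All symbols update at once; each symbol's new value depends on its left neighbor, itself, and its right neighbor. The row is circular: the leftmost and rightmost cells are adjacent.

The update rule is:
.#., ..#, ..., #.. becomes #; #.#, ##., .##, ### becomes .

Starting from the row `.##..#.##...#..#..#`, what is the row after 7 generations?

...###...##########
###...###..........
...###...##########  (repeats generation 1; period 2)
generation 7: ...###...##########

...###...##########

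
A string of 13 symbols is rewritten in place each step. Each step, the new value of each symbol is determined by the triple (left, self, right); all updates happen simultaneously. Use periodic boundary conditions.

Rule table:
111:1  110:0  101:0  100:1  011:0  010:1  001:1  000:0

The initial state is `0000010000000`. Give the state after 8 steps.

step 1: 0000111000000
step 2: 0001010100000
step 3: 0011010110000
step 4: 0100010001000
step 5: 1110111011100
step 6: 0100010001011
step 7: 0110111011000
step 8: 1000010000100

1000010000100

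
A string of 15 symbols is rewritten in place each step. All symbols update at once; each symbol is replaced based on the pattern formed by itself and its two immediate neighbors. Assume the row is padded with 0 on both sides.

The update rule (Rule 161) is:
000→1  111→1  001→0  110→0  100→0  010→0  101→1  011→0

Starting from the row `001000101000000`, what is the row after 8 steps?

100010010011111
001000000001110
100011111100100
001001111000001
100000110011100
001110000001001
100100111100000
000000011001111

000000011001111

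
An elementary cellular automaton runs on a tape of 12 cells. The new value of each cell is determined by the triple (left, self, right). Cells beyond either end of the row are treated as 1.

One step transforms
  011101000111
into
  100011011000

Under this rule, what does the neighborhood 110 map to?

At position 3 the neighborhood is 110; the next row has 0 there.

0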